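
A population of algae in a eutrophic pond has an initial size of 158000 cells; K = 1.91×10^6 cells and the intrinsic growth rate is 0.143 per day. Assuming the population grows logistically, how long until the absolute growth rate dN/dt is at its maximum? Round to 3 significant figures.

Logistic growth is fastest at N = K/2 = 955000.
A = (K − N₀)/N₀ = 11.089. Set K/(1 + A·e^(−rt)) = K/2 → A·e^(−rt) = 1.
e^(−0.143t) = 1/11.089 = 0.0901826, so t = ln(11.089)/0.143 = 2.4059/0.143 = 16.825.

16.8 days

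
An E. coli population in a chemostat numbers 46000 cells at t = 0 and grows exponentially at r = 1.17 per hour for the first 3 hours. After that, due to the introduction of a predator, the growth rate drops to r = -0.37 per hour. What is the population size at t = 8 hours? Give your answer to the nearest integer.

241928 cells

Phase 1: N(3) = 46000·e^(1.17×3) = 46000·e^3.51 = 1.53862×10^6.
Phase 2 runs for 8 − 3 = 5 hours at r = -0.37.
N(8) = 1.53862×10^6·e^(-0.37×5) = 1.53862×10^6·e^-1.85 = 241928.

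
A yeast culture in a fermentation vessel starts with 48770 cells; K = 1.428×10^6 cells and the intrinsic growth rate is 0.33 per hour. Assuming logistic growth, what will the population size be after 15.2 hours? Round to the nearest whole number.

1202499 cells

A = (K − N₀)/N₀ = (1.428×10^6 − 48770)/48770 = 28.28.
N(t) = K/(1 + A·e^(−rt)) = 1.428×10^6/(1 + 28.28×e^(−0.33×15.2)).
e^(−5.016) = 0.006631; denominator = 1 + 28.28×0.006631 = 1.1875.
N = 1.428×10^6/1.1875 = 1.202499×10^6.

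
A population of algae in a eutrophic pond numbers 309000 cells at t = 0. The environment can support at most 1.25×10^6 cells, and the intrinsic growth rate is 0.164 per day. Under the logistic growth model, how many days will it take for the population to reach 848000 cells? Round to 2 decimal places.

A = (K − N₀)/N₀ = (1.25×10^6 − 309000)/309000 = 3.0453.
Solve 1.25×10^6/(1 + 3.0453·e^(−0.164t)) = 848000: 1 + 3.0453·e^(−0.164t) = 1.4741, so e^(−0.164t) = 0.155668.
−0.164·t = ln(0.155668) = -1.86, so t = 1.86/0.164 = 11.342.

11.34 days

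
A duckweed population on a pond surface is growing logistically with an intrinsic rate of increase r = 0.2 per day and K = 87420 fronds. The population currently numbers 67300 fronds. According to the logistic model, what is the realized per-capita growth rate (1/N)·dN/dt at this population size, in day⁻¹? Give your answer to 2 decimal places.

(1/N)·dN/dt = r(1 − N/K) = 0.2 × (1 − 67300/87420).
= 0.2 × 0.23015 = 0.046031.

0.05 per day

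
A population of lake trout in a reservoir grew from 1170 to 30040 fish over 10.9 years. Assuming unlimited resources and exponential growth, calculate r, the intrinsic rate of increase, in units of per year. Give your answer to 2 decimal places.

From N(t) = N₀·e^(rt): e^(r·10.9) = 30040/1170 = 25.675.
r·10.9 = ln(25.675) = 3.2455, so r = 3.2455/10.9 = 0.29775.

0.30 per year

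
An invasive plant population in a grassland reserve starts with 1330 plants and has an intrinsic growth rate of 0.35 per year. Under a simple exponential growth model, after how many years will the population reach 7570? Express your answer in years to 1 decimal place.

Set N₀·e^(rt) = 7570: e^(0.35·t) = 7570/1330 = 5.6917.
0.35·t = ln(5.6917) = 1.739, so t = 1.739/0.35 = 4.9686.

5.0 years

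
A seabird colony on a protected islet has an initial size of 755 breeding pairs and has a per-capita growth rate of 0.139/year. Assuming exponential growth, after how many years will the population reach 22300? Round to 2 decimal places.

24.36 years

Set N₀·e^(rt) = 22300: e^(0.139·t) = 22300/755 = 29.536.
0.139·t = ln(29.536) = 3.3856, so t = 3.3856/0.139 = 24.357.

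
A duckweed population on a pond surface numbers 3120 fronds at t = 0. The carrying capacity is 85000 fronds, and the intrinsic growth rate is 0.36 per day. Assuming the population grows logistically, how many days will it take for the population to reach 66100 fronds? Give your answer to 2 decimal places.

12.55 days

A = (K − N₀)/N₀ = (85000 − 3120)/3120 = 26.244.
Solve 85000/(1 + 26.244·e^(−0.36t)) = 66100: 1 + 26.244·e^(−0.36t) = 1.2859, so e^(−0.36t) = 0.0108952.
−0.36·t = ln(0.0108952) = -4.5194, so t = 4.5194/0.36 = 12.554.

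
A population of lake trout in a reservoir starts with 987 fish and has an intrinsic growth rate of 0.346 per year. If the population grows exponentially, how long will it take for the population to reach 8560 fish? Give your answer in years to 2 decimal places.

6.24 years

Set N₀·e^(rt) = 8560: e^(0.346·t) = 8560/987 = 8.6727.
0.346·t = ln(8.6727) = 2.1602, so t = 2.1602/0.346 = 6.2433.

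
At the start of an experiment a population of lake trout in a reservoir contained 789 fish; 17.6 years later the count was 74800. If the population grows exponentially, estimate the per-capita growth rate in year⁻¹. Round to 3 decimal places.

From N(t) = N₀·e^(rt): e^(r·17.6) = 74800/789 = 94.804.
r·17.6 = ln(94.804) = 4.5518, so r = 4.5518/17.6 = 0.25863.

0.259 per year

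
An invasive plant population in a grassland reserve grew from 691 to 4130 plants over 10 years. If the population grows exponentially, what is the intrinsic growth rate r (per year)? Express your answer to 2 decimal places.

From N(t) = N₀·e^(rt): e^(r·10) = 4130/691 = 5.9768.
r·10 = ln(5.9768) = 1.7879, so r = 1.7879/10 = 0.17879.

0.18 per year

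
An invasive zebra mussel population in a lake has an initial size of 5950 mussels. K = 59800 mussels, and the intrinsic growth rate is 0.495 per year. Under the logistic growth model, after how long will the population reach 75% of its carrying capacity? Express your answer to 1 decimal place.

6.7 years

A = (K − N₀)/N₀ = (59800 − 5950)/5950 = 9.0504.
Solve 59800/(1 + 9.0504·e^(−0.495t)) = 44850: 1 + 9.0504·e^(−0.495t) = 1.3333, so e^(−0.495t) = 0.0368307.
−0.495·t = ln(0.0368307) = -3.3014, so t = 3.3014/0.495 = 6.6695.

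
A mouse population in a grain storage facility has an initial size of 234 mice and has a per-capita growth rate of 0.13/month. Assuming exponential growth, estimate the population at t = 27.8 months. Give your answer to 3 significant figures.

N(t) = N₀·e^(rt) = 234 × e^(0.13×27.8) = 234 × e^3.614.
e^3.614 ≈ 37.114, so N ≈ 234 × 37.114 = 8684.73.

8680 mice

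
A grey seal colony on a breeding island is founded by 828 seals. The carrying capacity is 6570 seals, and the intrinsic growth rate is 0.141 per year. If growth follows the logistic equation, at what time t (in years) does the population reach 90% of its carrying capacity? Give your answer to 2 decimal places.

29.32 years

A = (K − N₀)/N₀ = (6570 − 828)/828 = 6.9348.
Solve 6570/(1 + 6.9348·e^(−0.141t)) = 5913: 1 + 6.9348·e^(−0.141t) = 1.1111, so e^(−0.141t) = 0.0160223.
−0.141·t = ln(0.0160223) = -4.1338, so t = 4.1338/0.141 = 29.318.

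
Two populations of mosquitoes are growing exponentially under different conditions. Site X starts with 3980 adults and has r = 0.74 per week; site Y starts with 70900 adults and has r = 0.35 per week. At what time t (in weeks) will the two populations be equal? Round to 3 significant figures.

Set 3980·e^(0.74t) = 70900·e^(0.35t).
e^((0.74 − 0.35)t) = 70900/3980 → e^(0.39·t) = 17.814.
0.39·t = ln(17.814) = 2.88, so t = 2.88/0.39 = 7.3846.

7.38 weeks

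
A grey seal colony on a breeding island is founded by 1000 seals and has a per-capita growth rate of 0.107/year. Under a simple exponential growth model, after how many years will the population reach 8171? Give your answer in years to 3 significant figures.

Set N₀·e^(rt) = 8171: e^(0.107·t) = 8171/1000 = 8.171.
0.107·t = ln(8.171) = 2.1006, so t = 2.1006/0.107 = 19.632.

19.6 years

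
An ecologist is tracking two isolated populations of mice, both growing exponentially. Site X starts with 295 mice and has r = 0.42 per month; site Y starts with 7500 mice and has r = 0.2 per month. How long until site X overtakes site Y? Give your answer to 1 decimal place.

14.7 months

Set 295·e^(0.42t) = 7500·e^(0.2t).
e^((0.42 − 0.2)t) = 7500/295 → e^(0.22·t) = 25.424.
0.22·t = ln(25.424) = 3.2357, so t = 3.2357/0.22 = 14.708.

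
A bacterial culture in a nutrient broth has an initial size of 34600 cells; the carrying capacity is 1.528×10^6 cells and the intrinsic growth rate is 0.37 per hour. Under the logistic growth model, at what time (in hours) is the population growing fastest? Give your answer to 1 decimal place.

Logistic growth is fastest at N = K/2 = 764000.
A = (K − N₀)/N₀ = 43.162. Set K/(1 + A·e^(−rt)) = K/2 → A·e^(−rt) = 1.
e^(−0.37t) = 1/43.162 = 0.0231686, so t = ln(43.162)/0.37 = 3.765/0.37 = 10.176.

10.2 hours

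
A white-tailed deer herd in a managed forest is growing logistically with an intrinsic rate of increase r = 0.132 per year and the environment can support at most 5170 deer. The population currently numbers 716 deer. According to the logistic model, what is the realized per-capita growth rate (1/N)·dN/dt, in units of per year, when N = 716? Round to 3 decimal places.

(1/N)·dN/dt = r(1 − N/K) = 0.132 × (1 − 716/5170).
= 0.132 × 0.86151 = 0.11372.

0.114 per year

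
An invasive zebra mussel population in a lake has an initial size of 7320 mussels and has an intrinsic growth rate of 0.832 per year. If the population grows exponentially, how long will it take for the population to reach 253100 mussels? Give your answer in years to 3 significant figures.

4.26 years

Set N₀·e^(rt) = 253100: e^(0.832·t) = 253100/7320 = 34.577.
0.832·t = ln(34.577) = 3.5432, so t = 3.5432/0.832 = 4.2586.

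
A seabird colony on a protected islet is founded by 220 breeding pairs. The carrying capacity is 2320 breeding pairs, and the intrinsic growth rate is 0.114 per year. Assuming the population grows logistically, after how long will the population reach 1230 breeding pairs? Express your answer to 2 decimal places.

20.85 years

A = (K − N₀)/N₀ = (2320 − 220)/220 = 9.5455.
Solve 2320/(1 + 9.5455·e^(−0.114t)) = 1230: 1 + 9.5455·e^(−0.114t) = 1.8862, so e^(−0.114t) = 0.0928378.
−0.114·t = ln(0.0928378) = -2.3769, so t = 2.3769/0.114 = 20.85.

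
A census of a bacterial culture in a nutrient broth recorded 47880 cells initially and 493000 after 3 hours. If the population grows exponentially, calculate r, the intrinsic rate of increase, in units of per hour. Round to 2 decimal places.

0.78 per hour

From N(t) = N₀·e^(rt): e^(r·3) = 493000/47880 = 10.297.
r·3 = ln(10.297) = 2.3318, so r = 2.3318/3 = 0.77727.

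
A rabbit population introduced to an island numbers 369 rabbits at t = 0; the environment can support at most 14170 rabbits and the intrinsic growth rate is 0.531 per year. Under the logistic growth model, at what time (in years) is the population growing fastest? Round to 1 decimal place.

Logistic growth is fastest at N = K/2 = 7085.
A = (K − N₀)/N₀ = 37.401. Set K/(1 + A·e^(−rt)) = K/2 → A·e^(−rt) = 1.
e^(−0.531t) = 1/37.401 = 0.0267372, so t = ln(37.401)/0.531 = 3.6217/0.531 = 6.8205.

6.8 years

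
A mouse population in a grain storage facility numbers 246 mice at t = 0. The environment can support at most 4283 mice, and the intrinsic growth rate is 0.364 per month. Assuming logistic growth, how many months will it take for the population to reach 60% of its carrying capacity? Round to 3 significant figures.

8.80 months

A = (K − N₀)/N₀ = (4283 − 246)/246 = 16.411.
Solve 4283/(1 + 16.411·e^(−0.364t)) = 2569.8: 1 + 16.411·e^(−0.364t) = 1.6667, so e^(−0.364t) = 0.0406242.
−0.364·t = ln(0.0406242) = -3.2034, so t = 3.2034/0.364 = 8.8005.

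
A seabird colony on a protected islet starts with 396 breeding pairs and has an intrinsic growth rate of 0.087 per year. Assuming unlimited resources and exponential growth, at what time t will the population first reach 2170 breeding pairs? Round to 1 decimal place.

19.6 years

Set N₀·e^(rt) = 2170: e^(0.087·t) = 2170/396 = 5.4798.
0.087·t = ln(5.4798) = 1.7011, so t = 1.7011/0.087 = 19.553.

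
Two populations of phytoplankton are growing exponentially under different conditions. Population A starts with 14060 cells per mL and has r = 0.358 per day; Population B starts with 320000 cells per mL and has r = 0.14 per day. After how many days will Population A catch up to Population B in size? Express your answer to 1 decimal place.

Set 14060·e^(0.358t) = 320000·e^(0.14t).
e^((0.358 − 0.14)t) = 320000/14060 → e^(0.218·t) = 22.76.
0.218·t = ln(22.76) = 3.125, so t = 3.125/0.218 = 14.335.

14.3 days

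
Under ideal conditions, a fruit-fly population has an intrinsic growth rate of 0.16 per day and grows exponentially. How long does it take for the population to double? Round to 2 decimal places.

Doubling time t_d = ln(2)/r = 0.6931/0.16 = 4.3322.

4.33 days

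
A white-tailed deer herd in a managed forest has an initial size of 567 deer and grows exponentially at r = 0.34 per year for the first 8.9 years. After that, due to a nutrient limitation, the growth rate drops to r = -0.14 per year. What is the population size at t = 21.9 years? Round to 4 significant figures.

1894 deer

Phase 1: N(8.9) = 567·e^(0.34×8.9) = 567·e^3.026 = 11688.5.
Phase 2 runs for 21.9 − 8.9 = 13 years at r = -0.14.
N(21.9) = 11688.5·e^(-0.14×13) = 11688.5·e^-1.82 = 1893.84.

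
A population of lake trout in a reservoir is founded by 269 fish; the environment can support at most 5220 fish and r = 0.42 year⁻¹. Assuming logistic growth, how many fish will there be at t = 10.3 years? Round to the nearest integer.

A = (K − N₀)/N₀ = (5220 − 269)/269 = 18.405.
N(t) = K/(1 + A·e^(−rt)) = 5220/(1 + 18.405×e^(−0.42×10.3)).
e^(−4.326) = 0.01322; denominator = 1 + 18.405×0.01322 = 1.2433.
N = 5220/1.2433 = 4198.43.

4198 fish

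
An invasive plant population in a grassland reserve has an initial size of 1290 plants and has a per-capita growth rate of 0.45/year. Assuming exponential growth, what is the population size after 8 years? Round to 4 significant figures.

47210 plants

N(t) = N₀·e^(rt) = 1290 × e^(0.45×8) = 1290 × e^3.6.
e^3.6 ≈ 36.598, so N ≈ 1290 × 36.598 = 47211.7.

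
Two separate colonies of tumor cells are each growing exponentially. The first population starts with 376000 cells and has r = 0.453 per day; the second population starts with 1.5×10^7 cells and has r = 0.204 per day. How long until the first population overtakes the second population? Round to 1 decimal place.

14.8 days

Set 376000·e^(0.453t) = 1.5×10^7·e^(0.204t).
e^((0.453 − 0.204)t) = 1.5×10^7/376000 → e^(0.249·t) = 39.894.
0.249·t = ln(39.894) = 3.6862, so t = 3.6862/0.249 = 14.804.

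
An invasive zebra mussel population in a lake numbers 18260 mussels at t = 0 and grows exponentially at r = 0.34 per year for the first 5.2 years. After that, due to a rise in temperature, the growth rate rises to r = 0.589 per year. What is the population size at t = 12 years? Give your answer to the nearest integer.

5871779 mussels

Phase 1: N(5.2) = 18260·e^(0.34×5.2) = 18260·e^1.768 = 106988.
Phase 2 runs for 12 − 5.2 = 6.8 years at r = 0.589.
N(12) = 106988·e^(0.589×6.8) = 106988·e^4.005 = 5.871779×10^6.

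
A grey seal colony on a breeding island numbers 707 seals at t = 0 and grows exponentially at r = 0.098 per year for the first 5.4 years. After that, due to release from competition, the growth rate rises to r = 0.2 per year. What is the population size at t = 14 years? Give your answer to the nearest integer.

Phase 1: N(5.4) = 707·e^(0.098×5.4) = 707·e^0.5292 = 1200.18.
Phase 2 runs for 14 − 5.4 = 8.6 years at r = 0.2.
N(14) = 1200.18·e^(0.2×8.6) = 1200.18·e^1.72 = 6702.47.

6702 seals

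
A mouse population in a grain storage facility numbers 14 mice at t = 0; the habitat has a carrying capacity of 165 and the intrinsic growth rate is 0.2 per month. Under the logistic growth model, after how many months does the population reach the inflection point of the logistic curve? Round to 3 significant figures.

11.9 months

Logistic growth is fastest at N = K/2 = 82.5.
A = (K − N₀)/N₀ = 10.786. Set K/(1 + A·e^(−rt)) = K/2 → A·e^(−rt) = 1.
e^(−0.2t) = 1/10.786 = 0.0927152, so t = ln(10.786)/0.2 = 2.3782/0.2 = 11.891.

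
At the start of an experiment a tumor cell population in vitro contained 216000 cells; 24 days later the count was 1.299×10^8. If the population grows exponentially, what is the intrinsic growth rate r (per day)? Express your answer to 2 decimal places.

0.27 per day

From N(t) = N₀·e^(rt): e^(r·24) = 1.299×10^8/216000 = 601.39.
r·24 = ln(601.39) = 6.3992, so r = 6.3992/24 = 0.26664.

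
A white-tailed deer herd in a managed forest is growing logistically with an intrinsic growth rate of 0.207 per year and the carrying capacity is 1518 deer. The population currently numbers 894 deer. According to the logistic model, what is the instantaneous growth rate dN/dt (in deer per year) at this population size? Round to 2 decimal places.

dN/dt = rN(1 − N/K) = 0.207 × 894 × (1 − 894/1518).
1 − 894/1518 = 0.41107; dN/dt = 0.207 × 894 × 0.41107 = 76.071.

76.07 deer per year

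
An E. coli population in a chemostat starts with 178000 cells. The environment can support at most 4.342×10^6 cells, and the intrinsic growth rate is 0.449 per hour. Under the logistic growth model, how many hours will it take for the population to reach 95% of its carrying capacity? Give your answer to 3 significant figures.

13.6 hours

A = (K − N₀)/N₀ = (4.342×10^6 − 178000)/178000 = 23.393.
Solve 4.342×10^6/(1 + 23.393·e^(−0.449t)) = 4.1249×10^6: 1 + 23.393·e^(−0.449t) = 1.0526, so e^(−0.449t) = 0.00224986.
−0.449·t = ln(0.00224986) = -6.0969, so t = 6.0969/0.449 = 13.579.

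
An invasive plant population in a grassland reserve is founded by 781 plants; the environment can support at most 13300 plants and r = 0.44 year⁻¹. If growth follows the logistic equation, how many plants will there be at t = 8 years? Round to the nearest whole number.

9020 plants

A = (K − N₀)/N₀ = (13300 − 781)/781 = 16.029.
N(t) = K/(1 + A·e^(−rt)) = 13300/(1 + 16.029×e^(−0.44×8)).
e^(−3.52) = 0.029599; denominator = 1 + 16.029×0.029599 = 1.4745.
N = 13300/1.4745 = 9020.24.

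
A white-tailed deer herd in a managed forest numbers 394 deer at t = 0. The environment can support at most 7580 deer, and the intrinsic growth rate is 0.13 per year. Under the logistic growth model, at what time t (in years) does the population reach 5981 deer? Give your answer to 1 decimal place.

32.5 years

A = (K − N₀)/N₀ = (7580 − 394)/394 = 18.239.
Solve 7580/(1 + 18.239·e^(−0.13t)) = 5981: 1 + 18.239·e^(−0.13t) = 1.2673, so e^(−0.13t) = 0.0146583.
−0.13·t = ln(0.0146583) = -4.2227, so t = 4.2227/0.13 = 32.483.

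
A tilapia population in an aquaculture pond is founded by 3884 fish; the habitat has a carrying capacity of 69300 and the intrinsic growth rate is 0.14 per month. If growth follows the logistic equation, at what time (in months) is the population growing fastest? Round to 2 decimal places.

20.17 months

Logistic growth is fastest at N = K/2 = 34650.
A = (K − N₀)/N₀ = 16.842. Set K/(1 + A·e^(−rt)) = K/2 → A·e^(−rt) = 1.
e^(−0.14t) = 1/16.842 = 0.0593739, so t = ln(16.842)/0.14 = 2.8239/0.14 = 20.171.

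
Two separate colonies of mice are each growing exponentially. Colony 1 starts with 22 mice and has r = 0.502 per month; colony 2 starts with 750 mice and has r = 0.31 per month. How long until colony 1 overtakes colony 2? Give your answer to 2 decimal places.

18.38 months

Set 22·e^(0.502t) = 750·e^(0.31t).
e^((0.502 − 0.31)t) = 750/22 → e^(0.192·t) = 34.091.
0.192·t = ln(34.091) = 3.529, so t = 3.529/0.192 = 18.38.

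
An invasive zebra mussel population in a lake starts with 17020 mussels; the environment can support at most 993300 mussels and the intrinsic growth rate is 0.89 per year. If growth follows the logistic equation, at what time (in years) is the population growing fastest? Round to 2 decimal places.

4.55 years

Logistic growth is fastest at N = K/2 = 496650.
A = (K − N₀)/N₀ = 57.361. Set K/(1 + A·e^(−rt)) = K/2 → A·e^(−rt) = 1.
e^(−0.89t) = 1/57.361 = 0.0174335, so t = ln(57.361)/0.89 = 4.0494/0.89 = 4.5498.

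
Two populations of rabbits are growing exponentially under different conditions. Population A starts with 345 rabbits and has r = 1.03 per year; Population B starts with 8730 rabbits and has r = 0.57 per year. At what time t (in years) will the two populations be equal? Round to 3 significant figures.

Set 345·e^(1.03t) = 8730·e^(0.57t).
e^((1.03 − 0.57)t) = 8730/345 → e^(0.46·t) = 25.304.
0.46·t = ln(25.304) = 3.231, so t = 3.231/0.46 = 7.0239.

7.02 years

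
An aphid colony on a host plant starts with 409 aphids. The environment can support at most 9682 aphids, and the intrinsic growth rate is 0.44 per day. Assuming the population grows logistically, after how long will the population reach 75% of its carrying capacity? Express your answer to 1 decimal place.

A = (K − N₀)/N₀ = (9682 − 409)/409 = 22.672.
Solve 9682/(1 + 22.672·e^(−0.44t)) = 7261.5: 1 + 22.672·e^(−0.44t) = 1.3333, so e^(−0.44t) = 0.0147022.
−0.44·t = ln(0.0147022) = -4.2198, so t = 4.2198/0.44 = 9.5904.

9.6 days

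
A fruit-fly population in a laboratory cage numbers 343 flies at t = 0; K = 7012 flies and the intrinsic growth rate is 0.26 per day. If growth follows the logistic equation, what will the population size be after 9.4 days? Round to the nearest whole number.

A = (K − N₀)/N₀ = (7012 − 343)/343 = 19.443.
N(t) = K/(1 + A·e^(−rt)) = 7012/(1 + 19.443×e^(−0.26×9.4)).
e^(−2.444) = 0.086813; denominator = 1 + 19.443×0.086813 = 2.6879.
N = 7012/2.6879 = 2608.71.

2609 flies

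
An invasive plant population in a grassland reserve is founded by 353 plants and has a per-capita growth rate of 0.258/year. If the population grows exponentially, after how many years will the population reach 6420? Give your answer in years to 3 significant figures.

11.2 years

Set N₀·e^(rt) = 6420: e^(0.258·t) = 6420/353 = 18.187.
0.258·t = ln(18.187) = 2.9007, so t = 2.9007/0.258 = 11.243.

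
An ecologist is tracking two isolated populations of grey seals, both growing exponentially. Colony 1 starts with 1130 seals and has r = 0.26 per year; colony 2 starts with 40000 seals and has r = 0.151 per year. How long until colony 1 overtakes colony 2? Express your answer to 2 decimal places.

Set 1130·e^(0.26t) = 40000·e^(0.151t).
e^((0.26 − 0.151)t) = 40000/1130 → e^(0.109·t) = 35.398.
0.109·t = ln(35.398) = 3.5667, so t = 3.5667/0.109 = 32.722.

32.72 years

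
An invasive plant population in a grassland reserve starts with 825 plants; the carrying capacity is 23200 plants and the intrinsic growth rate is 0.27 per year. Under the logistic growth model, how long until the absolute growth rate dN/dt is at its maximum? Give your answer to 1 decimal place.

12.2 years

Logistic growth is fastest at N = K/2 = 11600.
A = (K − N₀)/N₀ = 27.121. Set K/(1 + A·e^(−rt)) = K/2 → A·e^(−rt) = 1.
e^(−0.27t) = 1/27.121 = 0.0368715, so t = ln(27.121)/0.27 = 3.3003/0.27 = 12.223.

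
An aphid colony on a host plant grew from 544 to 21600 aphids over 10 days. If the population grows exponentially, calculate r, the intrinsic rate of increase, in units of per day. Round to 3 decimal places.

From N(t) = N₀·e^(rt): e^(r·10) = 21600/544 = 39.706.
r·10 = ln(39.706) = 3.6815, so r = 3.6815/10 = 0.36815.

0.368 per day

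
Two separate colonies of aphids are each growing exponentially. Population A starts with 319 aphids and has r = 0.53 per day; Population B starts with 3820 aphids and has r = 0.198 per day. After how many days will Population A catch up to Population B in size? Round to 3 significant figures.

7.48 days

Set 319·e^(0.53t) = 3820·e^(0.198t).
e^((0.53 − 0.198)t) = 3820/319 → e^(0.332·t) = 11.975.
0.332·t = ln(11.975) = 2.4828, so t = 2.4828/0.332 = 7.4784.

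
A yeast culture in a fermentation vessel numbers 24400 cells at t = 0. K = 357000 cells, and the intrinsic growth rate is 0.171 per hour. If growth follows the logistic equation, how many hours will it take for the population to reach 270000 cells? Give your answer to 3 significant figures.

21.9 hours

A = (K − N₀)/N₀ = (357000 − 24400)/24400 = 13.631.
Solve 357000/(1 + 13.631·e^(−0.171t)) = 270000: 1 + 13.631·e^(−0.171t) = 1.3222, so e^(−0.171t) = 0.0236387.
−0.171·t = ln(0.0236387) = -3.7449, so t = 3.7449/0.171 = 21.9.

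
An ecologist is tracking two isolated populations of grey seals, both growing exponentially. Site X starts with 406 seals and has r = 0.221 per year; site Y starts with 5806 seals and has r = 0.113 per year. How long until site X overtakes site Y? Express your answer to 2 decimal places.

24.63 years

Set 406·e^(0.221t) = 5806·e^(0.113t).
e^((0.221 − 0.113)t) = 5806/406 → e^(0.108·t) = 14.3.
0.108·t = ln(14.3) = 2.6603, so t = 2.6603/0.108 = 24.632.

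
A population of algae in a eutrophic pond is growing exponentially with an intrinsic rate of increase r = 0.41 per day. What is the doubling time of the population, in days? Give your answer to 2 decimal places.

1.69 days

Doubling time t_d = ln(2)/r = 0.6931/0.41 = 1.6906.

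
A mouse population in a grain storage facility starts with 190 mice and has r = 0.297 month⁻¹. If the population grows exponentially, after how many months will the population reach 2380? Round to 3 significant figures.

8.51 months

Set N₀·e^(rt) = 2380: e^(0.297·t) = 2380/190 = 12.526.
0.297·t = ln(12.526) = 2.5278, so t = 2.5278/0.297 = 8.5112.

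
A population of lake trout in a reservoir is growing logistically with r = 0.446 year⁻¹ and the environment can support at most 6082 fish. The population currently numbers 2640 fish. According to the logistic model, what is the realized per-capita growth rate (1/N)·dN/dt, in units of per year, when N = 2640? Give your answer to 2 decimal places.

0.25 per year

(1/N)·dN/dt = r(1 − N/K) = 0.446 × (1 − 2640/6082).
= 0.446 × 0.56593 = 0.25241.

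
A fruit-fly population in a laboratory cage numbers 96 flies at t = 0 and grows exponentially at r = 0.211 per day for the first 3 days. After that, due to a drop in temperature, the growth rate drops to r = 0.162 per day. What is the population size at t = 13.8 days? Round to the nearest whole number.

1040 flies

Phase 1: N(3) = 96·e^(0.211×3) = 96·e^0.633 = 180.792.
Phase 2 runs for 13.8 − 3 = 10.8 days at r = 0.162.
N(13.8) = 180.792·e^(0.162×10.8) = 180.792·e^1.75 = 1039.97.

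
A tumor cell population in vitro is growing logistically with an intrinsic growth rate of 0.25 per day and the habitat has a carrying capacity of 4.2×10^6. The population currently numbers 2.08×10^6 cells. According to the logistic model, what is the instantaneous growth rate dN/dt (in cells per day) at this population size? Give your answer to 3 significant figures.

262000 cells per day

dN/dt = rN(1 − N/K) = 0.25 × 2.08×10^6 × (1 − 2.08×10^6/4.2×10^6).
1 − 2.08×10^6/4.2×10^6 = 0.50476; dN/dt = 0.25 × 2.08×10^6 × 0.50476 = 2.62476×10^5.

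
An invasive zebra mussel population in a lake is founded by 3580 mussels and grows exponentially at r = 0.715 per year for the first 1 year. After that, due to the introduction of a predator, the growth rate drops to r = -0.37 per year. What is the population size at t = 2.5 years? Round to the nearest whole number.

Phase 1: N(1) = 3580·e^(0.715×1) = 3580·e^0.715 = 7318.19.
Phase 2 runs for 2.5 − 1 = 1.5 years at r = -0.37.
N(2.5) = 7318.19·e^(-0.37×1.5) = 7318.19·e^-0.555 = 4201.17.

4201 mussels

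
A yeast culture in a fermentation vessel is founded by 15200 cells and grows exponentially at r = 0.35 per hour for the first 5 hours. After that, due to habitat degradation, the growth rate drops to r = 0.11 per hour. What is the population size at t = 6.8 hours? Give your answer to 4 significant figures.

106600 cells

Phase 1: N(5) = 15200·e^(0.35×5) = 15200·e^1.75 = 87470.
Phase 2 runs for 6.8 − 5 = 1.8 hours at r = 0.11.
N(6.8) = 87470·e^(0.11×1.8) = 87470·e^0.198 = 106623.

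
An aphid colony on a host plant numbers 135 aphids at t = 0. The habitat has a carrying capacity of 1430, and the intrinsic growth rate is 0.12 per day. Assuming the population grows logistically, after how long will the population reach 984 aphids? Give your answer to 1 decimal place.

25.4 days

A = (K − N₀)/N₀ = (1430 − 135)/135 = 9.5926.
Solve 1430/(1 + 9.5926·e^(−0.12t)) = 984: 1 + 9.5926·e^(−0.12t) = 1.4533, so e^(−0.12t) = 0.0472502.
−0.12·t = ln(0.0472502) = -3.0523, so t = 3.0523/0.12 = 25.436.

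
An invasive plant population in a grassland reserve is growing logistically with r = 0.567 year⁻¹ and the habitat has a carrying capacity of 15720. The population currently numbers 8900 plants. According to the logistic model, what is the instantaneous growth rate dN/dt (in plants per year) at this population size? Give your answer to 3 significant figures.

dN/dt = rN(1 − N/K) = 0.567 × 8900 × (1 − 8900/15720).
1 − 8900/15720 = 0.43384; dN/dt = 0.567 × 8900 × 0.43384 = 2189.3.

2190 plants per year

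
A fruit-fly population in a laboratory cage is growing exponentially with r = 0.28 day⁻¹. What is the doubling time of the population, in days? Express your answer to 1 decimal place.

2.5 days

Doubling time t_d = ln(2)/r = 0.6931/0.28 = 2.4755.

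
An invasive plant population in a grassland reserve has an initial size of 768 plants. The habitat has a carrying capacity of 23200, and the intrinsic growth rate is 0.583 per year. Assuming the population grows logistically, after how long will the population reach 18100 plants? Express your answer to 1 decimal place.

8.0 years

A = (K − N₀)/N₀ = (23200 − 768)/768 = 29.208.
Solve 23200/(1 + 29.208·e^(−0.583t)) = 18100: 1 + 29.208·e^(−0.583t) = 1.2818, so e^(−0.583t) = 0.00964683.
−0.583·t = ln(0.00964683) = -4.6411, so t = 4.6411/0.583 = 7.9608.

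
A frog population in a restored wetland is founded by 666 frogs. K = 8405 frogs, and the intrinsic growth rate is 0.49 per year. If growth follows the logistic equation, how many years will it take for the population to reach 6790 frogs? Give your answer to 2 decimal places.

7.94 years

A = (K − N₀)/N₀ = (8405 − 666)/666 = 11.62.
Solve 8405/(1 + 11.62·e^(−0.49t)) = 6790: 1 + 11.62·e^(−0.49t) = 1.2378, so e^(−0.49t) = 0.0204688.
−0.49·t = ln(0.0204688) = -3.8889, so t = 3.8889/0.49 = 7.9364.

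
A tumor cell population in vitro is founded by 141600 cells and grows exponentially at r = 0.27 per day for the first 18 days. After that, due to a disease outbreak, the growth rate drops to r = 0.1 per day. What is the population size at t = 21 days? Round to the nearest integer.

24661687 cells

Phase 1: N(18) = 141600·e^(0.27×18) = 141600·e^4.86 = 1.826983×10^7.
Phase 2 runs for 21 − 18 = 3 days at r = 0.1.
N(21) = 1.826983×10^7·e^(0.1×3) = 1.826983×10^7·e^0.3 = 2.466169×10^7.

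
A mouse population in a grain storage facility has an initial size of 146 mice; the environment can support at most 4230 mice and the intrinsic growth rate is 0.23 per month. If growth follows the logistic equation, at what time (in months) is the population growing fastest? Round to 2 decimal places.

14.48 months

Logistic growth is fastest at N = K/2 = 2115.
A = (K − N₀)/N₀ = 27.973. Set K/(1 + A·e^(−rt)) = K/2 → A·e^(−rt) = 1.
e^(−0.23t) = 1/27.973 = 0.0357493, so t = ln(27.973)/0.23 = 3.3312/0.23 = 14.484.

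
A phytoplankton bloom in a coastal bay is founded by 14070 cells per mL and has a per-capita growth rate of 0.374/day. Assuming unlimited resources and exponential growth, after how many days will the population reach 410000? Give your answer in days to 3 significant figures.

Set N₀·e^(rt) = 410000: e^(0.374·t) = 410000/14070 = 29.14.
0.374·t = ln(29.14) = 3.3721, so t = 3.3721/0.374 = 9.0163.

9.02 days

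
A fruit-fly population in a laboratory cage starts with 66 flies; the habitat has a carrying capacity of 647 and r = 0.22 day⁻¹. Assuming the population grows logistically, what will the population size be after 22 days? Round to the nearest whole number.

A = (K − N₀)/N₀ = (647 − 66)/66 = 8.803.
N(t) = K/(1 + A·e^(−rt)) = 647/(1 + 8.803×e^(−0.22×22)).
e^(−4.84) = 0.0079071; denominator = 1 + 8.803×0.0079071 = 1.0696.
N = 647/1.0696 = 604.896.

605 flies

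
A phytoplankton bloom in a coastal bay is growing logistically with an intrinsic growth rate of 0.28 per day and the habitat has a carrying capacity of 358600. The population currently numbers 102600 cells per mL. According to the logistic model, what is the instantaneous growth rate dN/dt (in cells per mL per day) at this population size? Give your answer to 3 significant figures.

20500 cells per mL per day

dN/dt = rN(1 − N/K) = 0.28 × 102600 × (1 − 102600/358600).
1 − 102600/358600 = 0.71389; dN/dt = 0.28 × 102600 × 0.71389 = 20509.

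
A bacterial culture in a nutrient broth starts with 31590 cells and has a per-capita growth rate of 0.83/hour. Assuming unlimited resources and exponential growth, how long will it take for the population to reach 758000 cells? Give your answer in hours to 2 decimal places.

3.83 hours

Set N₀·e^(rt) = 758000: e^(0.83·t) = 758000/31590 = 23.995.
0.83·t = ln(23.995) = 3.1778, so t = 3.1778/0.83 = 3.8287.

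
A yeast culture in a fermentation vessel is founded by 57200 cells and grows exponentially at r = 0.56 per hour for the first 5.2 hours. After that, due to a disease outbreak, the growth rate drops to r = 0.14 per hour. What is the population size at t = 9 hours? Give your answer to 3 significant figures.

1790000 cells

Phase 1: N(5.2) = 57200·e^(0.56×5.2) = 57200·e^2.912 = 1.052111×10^6.
Phase 2 runs for 9 − 5.2 = 3.8 hours at r = 0.14.
N(9) = 1.052111×10^6·e^(0.14×3.8) = 1.052111×10^6·e^0.532 = 1.791044×10^6.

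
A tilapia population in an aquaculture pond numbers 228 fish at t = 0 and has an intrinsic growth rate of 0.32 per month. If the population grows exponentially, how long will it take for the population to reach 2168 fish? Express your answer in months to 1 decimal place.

7.0 months

Set N₀·e^(rt) = 2168: e^(0.32·t) = 2168/228 = 9.5088.
0.32·t = ln(9.5088) = 2.2522, so t = 2.2522/0.32 = 7.0382.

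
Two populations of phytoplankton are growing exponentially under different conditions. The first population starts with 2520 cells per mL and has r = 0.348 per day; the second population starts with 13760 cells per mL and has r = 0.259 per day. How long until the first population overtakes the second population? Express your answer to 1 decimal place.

Set 2520·e^(0.348t) = 13760·e^(0.259t).
e^((0.348 − 0.259)t) = 13760/2520 → e^(0.089·t) = 5.4603.
0.089·t = ln(5.4603) = 1.6975, so t = 1.6975/0.089 = 19.073.

19.1 days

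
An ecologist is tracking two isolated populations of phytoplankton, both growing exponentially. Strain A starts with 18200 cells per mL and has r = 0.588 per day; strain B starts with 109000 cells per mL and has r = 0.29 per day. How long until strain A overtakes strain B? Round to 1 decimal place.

Set 18200·e^(0.588t) = 109000·e^(0.29t).
e^((0.588 − 0.29)t) = 109000/18200 → e^(0.298·t) = 5.989.
0.298·t = ln(5.989) = 1.7899, so t = 1.7899/0.298 = 6.0065.

6.0 days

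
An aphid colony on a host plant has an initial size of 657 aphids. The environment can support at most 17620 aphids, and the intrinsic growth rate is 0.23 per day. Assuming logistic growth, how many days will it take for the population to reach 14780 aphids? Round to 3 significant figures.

21.3 days

A = (K − N₀)/N₀ = (17620 − 657)/657 = 25.819.
Solve 17620/(1 + 25.819·e^(−0.23t)) = 14780: 1 + 25.819·e^(−0.23t) = 1.1922, so e^(−0.23t) = 0.00744229.
−0.23·t = ln(0.00744229) = -4.9006, so t = 4.9006/0.23 = 21.307.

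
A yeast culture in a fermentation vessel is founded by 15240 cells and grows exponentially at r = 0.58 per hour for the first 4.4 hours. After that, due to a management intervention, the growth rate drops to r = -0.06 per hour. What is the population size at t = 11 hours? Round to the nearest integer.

Phase 1: N(4.4) = 15240·e^(0.58×4.4) = 15240·e^2.552 = 195571.
Phase 2 runs for 11 − 4.4 = 6.6 hours at r = -0.06.
N(11) = 195571·e^(-0.06×6.6) = 195571·e^-0.396 = 131621.

131621 cells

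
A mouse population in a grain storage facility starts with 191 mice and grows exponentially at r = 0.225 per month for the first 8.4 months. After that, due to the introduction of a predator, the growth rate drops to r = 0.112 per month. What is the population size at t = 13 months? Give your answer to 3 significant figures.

2120 mice

Phase 1: N(8.4) = 191·e^(0.225×8.4) = 191·e^1.89 = 1264.3.
Phase 2 runs for 13 − 8.4 = 4.6 months at r = 0.112.
N(13) = 1264.3·e^(0.112×4.6) = 1264.3·e^0.5152 = 2116.4.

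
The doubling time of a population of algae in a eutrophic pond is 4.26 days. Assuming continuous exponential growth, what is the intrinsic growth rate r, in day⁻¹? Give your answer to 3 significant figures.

0.163 per day

r = ln(2)/t_d = 0.6931/4.26 = 0.16271.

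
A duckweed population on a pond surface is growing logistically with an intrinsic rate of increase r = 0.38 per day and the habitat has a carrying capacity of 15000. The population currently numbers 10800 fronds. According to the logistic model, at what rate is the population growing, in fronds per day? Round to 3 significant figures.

1150 fronds per day

dN/dt = rN(1 − N/K) = 0.38 × 10800 × (1 − 10800/15000).
1 − 10800/15000 = 0.28; dN/dt = 0.38 × 10800 × 0.28 = 1149.1.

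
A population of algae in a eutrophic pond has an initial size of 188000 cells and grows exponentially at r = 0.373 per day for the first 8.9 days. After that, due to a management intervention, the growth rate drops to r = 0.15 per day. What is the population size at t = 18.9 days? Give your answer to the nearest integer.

Phase 1: N(8.9) = 188000·e^(0.373×8.9) = 188000·e^3.32 = 5.198586×10^6.
Phase 2 runs for 18.9 − 8.9 = 10 days at r = 0.15.
N(18.9) = 5.198586×10^6·e^(0.15×10) = 5.198586×10^6·e^1.5 = 2.329845×10^7.

23298446 cells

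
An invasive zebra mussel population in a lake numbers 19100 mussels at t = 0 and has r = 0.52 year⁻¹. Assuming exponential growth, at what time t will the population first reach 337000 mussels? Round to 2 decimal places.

5.52 years

Set N₀·e^(rt) = 337000: e^(0.52·t) = 337000/19100 = 17.644.
0.52·t = ln(17.644) = 2.8704, so t = 2.8704/0.52 = 5.52.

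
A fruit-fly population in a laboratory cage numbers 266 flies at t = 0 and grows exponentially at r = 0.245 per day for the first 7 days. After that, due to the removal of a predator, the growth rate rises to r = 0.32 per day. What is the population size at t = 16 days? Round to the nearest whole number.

26331 flies

Phase 1: N(7) = 266·e^(0.245×7) = 266·e^1.715 = 1478.08.
Phase 2 runs for 16 − 7 = 9 days at r = 0.32.
N(16) = 1478.08·e^(0.32×9) = 1478.08·e^2.88 = 26330.8.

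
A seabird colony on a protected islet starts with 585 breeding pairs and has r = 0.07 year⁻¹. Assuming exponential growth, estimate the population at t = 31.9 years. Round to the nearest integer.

5457 breeding pairs

N(t) = N₀·e^(rt) = 585 × e^(0.07×31.9) = 585 × e^2.233.
e^2.233 ≈ 9.3278, so N ≈ 585 × 9.3278 = 5456.77.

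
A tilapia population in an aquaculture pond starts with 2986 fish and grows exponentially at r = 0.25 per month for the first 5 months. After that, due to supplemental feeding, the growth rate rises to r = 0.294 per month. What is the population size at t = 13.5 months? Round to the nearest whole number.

126841 fish

Phase 1: N(5) = 2986·e^(0.25×5) = 2986·e^1.25 = 10422.2.
Phase 2 runs for 13.5 − 5 = 8.5 months at r = 0.294.
N(13.5) = 10422.2·e^(0.294×8.5) = 10422.2·e^2.499 = 126841.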